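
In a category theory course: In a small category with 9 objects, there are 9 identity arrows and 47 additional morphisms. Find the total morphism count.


Each object has an identity morphism, giving 9 identities.
Adding the 47 non-identity morphisms:
Total = 9 + 47 = 56

56


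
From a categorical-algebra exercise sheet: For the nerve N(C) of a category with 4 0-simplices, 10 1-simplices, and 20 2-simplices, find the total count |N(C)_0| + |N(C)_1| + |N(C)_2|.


The 2-skeleton of the nerve N(C) consists of simplices in dimensions 0, 1, 2:
  |N(C)_0| = 4 (objects)
  |N(C)_1| = 10 (morphisms)
  |N(C)_2| = 20 (composable pairs)
Total = 4 + 10 + 20 = 34

34


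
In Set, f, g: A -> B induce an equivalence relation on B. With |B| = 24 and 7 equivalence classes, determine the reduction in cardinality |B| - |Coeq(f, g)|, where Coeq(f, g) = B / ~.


The coequalizer Coeq(f, g) = B / ~ has one element per equivalence class.
|B| = 24, |Coeq(f, g)| = 7.
|B| - |Coeq(f, g)| = 24 - 7 = 17.

17


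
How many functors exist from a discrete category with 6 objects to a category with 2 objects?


A functor from a discrete category C to D is determined by
where each object maps. Each of the 6 objects of C can map
to any of the 2 objects of D independently.
Number of functors = 2^6 = 64

64


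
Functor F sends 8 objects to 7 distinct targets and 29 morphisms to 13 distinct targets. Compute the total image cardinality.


The image of F consists of distinct objects and distinct morphisms.
|Im(F)| on objects = 7
|Im(F)| on morphisms = 13
Total image cardinality = 7 + 13 = 20

20


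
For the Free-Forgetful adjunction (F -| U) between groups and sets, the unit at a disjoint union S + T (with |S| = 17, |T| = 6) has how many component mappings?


The unit eta_X: X -> U(F(X)) of the Free-Forgetful adjunction
maps each element of X to a generator of F(X). For X = S + T (disjoint
union in Set), |S + T| = |S| + |T|.
Total mappings = 17 + 6 = 23.

23


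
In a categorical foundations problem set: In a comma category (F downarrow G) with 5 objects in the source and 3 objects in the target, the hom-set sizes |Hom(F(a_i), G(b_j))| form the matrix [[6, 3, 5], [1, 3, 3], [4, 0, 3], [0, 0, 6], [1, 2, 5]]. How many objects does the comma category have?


Objects of (F downarrow G) are triples (a, b, h: F(a)->G(b)).
The count equals the sum of all entries in the hom-matrix.
sum(row 0) = 14
sum(row 1) = 7
sum(row 2) = 7
sum(row 3) = 6
sum(row 4) = 8
Grand total = 42

42


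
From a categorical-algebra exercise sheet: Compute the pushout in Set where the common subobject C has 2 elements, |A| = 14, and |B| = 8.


The pushout A +_C B identifies the images of C in A and B.
|A +_C B| = |A| + |B| - |C| (for injections).
= 14 + 8 - 2 = 20

20


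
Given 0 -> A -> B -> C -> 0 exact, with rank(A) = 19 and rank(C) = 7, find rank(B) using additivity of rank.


For a short exact sequence 0 -> A -> B -> C -> 0,
rank is additive: rank(B) = rank(A) + rank(C).
rank(B) = 19 + 7 = 26

26


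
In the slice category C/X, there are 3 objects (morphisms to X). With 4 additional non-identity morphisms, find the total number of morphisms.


In the slice category C/X, objects are morphisms to X.
Identity morphisms: 3 (one per object of C/X).
Non-identity morphisms: 4.
Total = 3 + 4 = 7

7


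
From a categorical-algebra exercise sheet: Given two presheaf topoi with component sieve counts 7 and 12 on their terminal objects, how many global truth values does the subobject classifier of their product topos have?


In a product of presheaf topoi E_1 x E_2, the subobject classifier
is Omega = Omega_1 x Omega_2 (componentwise), so
|Omega(top)| = |Omega_1(top_1)| * |Omega_2(top_2)|.
= 7 * 12 = 84.

84


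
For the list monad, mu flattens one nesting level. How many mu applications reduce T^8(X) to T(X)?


Each application of mu: T^2 -> T removes one layer of nesting.
Starting at depth 8 (i.e., T^8(X)), we need to reach T(X).
Number of mu applications = 8 - 1 = 7

7


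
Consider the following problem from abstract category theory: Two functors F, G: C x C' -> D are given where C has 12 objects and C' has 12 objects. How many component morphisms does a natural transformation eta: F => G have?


A natural transformation eta: F => G assigns one component morphism per
object of the domain category.
The domain is the product category C x C', so
|Ob(C x C')| = |Ob(C)| * |Ob(C')| = 12 * 12 = 144.
Therefore eta has 144 component morphisms.

144


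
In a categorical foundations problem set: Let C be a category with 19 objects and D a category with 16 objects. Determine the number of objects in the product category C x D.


The product category C x D has objects that are pairs (c, d).
Number of pairs = |Ob(C)| * |Ob(D)| = 19 * 16 = 304

304


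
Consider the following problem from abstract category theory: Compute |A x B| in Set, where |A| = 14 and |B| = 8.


In Set, the product A x B is the Cartesian product.
By the universal property, |A x B| = |A| * |B|.
|A x B| = 14 * 8 = 112

112


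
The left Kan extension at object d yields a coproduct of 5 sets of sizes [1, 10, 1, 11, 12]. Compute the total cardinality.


Pointwise, the left Kan extension (Lan_F H)(d) is the colimit, indexed
by the comma category (F downarrow d), of H composed with the
projection (F downarrow d) -> C. Here that colimit is given
as a coproduct (disjoint union) of sets, so its cardinality is the
sum of the sizes of the summands.
Coproduct of sets with sizes: 1 + 10 + 1 + 11 + 12
= 35

35


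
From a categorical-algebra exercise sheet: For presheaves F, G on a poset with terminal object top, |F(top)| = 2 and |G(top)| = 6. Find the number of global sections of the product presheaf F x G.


Global sections of a presheaf on a poset with terminal top satisfy
Gamma(H) ~ H(top). Presheaves admit pointwise products, so
(F x G)(top) = F(top) x G(top) (Cartesian product).
|Gamma(F x G)| = |F(top)| * |G(top)| = 2 * 6 = 12.

12


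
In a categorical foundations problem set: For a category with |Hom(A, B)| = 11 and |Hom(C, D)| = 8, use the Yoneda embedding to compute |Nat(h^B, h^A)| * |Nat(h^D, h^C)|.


By the Yoneda lemma, Nat(h^B, h^A) is isomorphic to Hom(A, B),
so |Nat(h^B, h^A)| = |Hom(A, B)| and |Nat(h^D, h^C)| = |Hom(C, D)|.
|Hom(A, B)| = 11, |Hom(C, D)| = 8.
|Nat(h^B, h^A) x Nat(h^D, h^C)| = 11 * 8 = 88

88


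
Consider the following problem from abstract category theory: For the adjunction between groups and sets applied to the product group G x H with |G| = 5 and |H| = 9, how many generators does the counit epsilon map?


The counit epsilon_K: F(U(K)) -> K of the Free-Forgetful adjunction
maps |K| generators of F(U(K)) into K. For K = G x H (the product group),
|G x H| = |G| * |H|.
Total generators mapped = 5 * 9 = 45.

45


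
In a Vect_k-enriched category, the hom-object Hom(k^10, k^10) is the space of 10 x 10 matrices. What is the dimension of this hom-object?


In Vect-enriched categories, Hom(k^n, k^m) is the space of m x n matrices.
dim(Hom(k^10, k^10)) = 10 * 10 = 100

100


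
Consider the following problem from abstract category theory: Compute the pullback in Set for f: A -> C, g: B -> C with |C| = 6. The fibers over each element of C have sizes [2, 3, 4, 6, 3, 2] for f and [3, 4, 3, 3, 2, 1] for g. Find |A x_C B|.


The pullback A x_C B consists of pairs (a, b) with f(a) = g(b).
For each element c in C, the fiber product has |f^-1(c)| * |g^-1(c)| elements.
Summing over C: 2 * 3 + 3 * 4 + 4 * 3 + 6 * 3 + 3 * 2 + 2 * 1
= 6 + 12 + 12 + 18 + 6 + 2 = 56

56


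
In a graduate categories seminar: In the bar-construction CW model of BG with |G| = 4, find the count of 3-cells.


In the bar-construction CW model of BG, the n-cells are indexed by
n-tuples [g_1|...|g_n] of non-identity elements of G (degenerate
simplices with some g_i = e do not contribute cells), so there are
(|G| - 1)^n n-cells.
For dim = 3 with |G| = 4:
cells = (4 - 1)^3 = 3^3 = 27

27


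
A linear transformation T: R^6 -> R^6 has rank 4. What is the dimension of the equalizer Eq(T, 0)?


The equalizer of f and the zero map is ker(f).
By the rank-nullity theorem: dim(ker(f)) = dim(domain) - rank(f).
dim(ker(f)) = 6 - 4 = 2

2


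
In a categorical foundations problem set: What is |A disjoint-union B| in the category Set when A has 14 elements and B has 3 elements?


In Set, the coproduct A + B is the disjoint union.
|A + B| = |A| + |B| = 14 + 3 = 17

17


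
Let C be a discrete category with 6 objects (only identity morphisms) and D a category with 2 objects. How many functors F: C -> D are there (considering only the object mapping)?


A functor from a discrete category C to D is determined by
where each object maps. Each of the 6 objects of C can map
to any of the 2 objects of D independently.
Number of functors = 2^6 = 64

64


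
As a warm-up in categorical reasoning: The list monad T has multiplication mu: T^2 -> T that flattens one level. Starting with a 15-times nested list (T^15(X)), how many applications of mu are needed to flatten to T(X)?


Each application of mu: T^2 -> T removes one layer of nesting.
Starting at depth 15 (i.e., T^15(X)), we need to reach T(X).
Number of mu applications = 15 - 1 = 14

14


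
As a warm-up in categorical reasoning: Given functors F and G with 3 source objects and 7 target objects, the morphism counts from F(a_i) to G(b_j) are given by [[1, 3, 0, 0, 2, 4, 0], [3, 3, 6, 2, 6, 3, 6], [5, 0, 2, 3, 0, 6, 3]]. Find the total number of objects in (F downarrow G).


Objects of (F downarrow G) are triples (a, b, h: F(a)->G(b)).
The count equals the sum of all entries in the hom-matrix.
sum(row 0) = 10
sum(row 1) = 29
sum(row 2) = 19
Grand total = 58

58


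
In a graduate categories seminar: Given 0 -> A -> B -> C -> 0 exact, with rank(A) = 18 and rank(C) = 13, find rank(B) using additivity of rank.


For a short exact sequence 0 -> A -> B -> C -> 0,
rank is additive: rank(B) = rank(A) + rank(C).
rank(B) = 18 + 13 = 31

31


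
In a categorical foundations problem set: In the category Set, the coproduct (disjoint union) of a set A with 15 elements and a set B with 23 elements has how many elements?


In Set, the coproduct A + B is the disjoint union.
|A + B| = |A| + |B| = 15 + 23 = 38

38


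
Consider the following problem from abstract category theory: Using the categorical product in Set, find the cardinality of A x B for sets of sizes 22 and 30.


In Set, the product A x B is the Cartesian product.
By the universal property, |A x B| = |A| * |B|.
|A x B| = 22 * 30 = 660

660


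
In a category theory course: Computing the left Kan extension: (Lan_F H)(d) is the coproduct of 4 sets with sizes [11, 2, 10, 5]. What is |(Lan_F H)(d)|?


Pointwise, the left Kan extension (Lan_F H)(d) is the colimit, indexed
by the comma category (F downarrow d), of H composed with the
projection (F downarrow d) -> C. Here that colimit is given
as a coproduct (disjoint union) of sets, so its cardinality is the
sum of the sizes of the summands.
Coproduct of sets with sizes: 11 + 2 + 10 + 5
= 28

28


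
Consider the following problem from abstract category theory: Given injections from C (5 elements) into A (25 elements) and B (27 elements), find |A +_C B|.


The pushout A +_C B identifies the images of C in A and B.
|A +_C B| = |A| + |B| - |C| (for injections).
= 25 + 27 - 5 = 47

47


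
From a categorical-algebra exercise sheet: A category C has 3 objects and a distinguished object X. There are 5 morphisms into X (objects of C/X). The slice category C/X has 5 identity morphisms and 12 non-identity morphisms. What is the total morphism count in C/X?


In the slice category C/X, objects are morphisms to X.
Identity morphisms: 5 (one per object of C/X).
Non-identity morphisms: 12.
Total = 5 + 12 = 17

17


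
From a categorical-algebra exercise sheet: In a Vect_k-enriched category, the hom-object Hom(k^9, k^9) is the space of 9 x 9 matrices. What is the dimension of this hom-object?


In Vect-enriched categories, Hom(k^n, k^m) is the space of m x n matrices.
dim(Hom(k^9, k^9)) = 9 * 9 = 81

81


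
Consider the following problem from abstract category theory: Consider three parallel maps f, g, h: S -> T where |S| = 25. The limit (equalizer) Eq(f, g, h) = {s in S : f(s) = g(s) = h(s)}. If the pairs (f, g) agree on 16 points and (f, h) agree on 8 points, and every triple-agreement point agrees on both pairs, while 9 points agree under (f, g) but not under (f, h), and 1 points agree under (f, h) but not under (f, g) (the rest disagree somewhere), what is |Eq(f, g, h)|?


Eq(f, g, h) is the triple-agreement set: points in S where all three
maps take the same value. Using inclusion-exclusion on the pairwise data:
Pair (f, g) agrees on 16 points; pair (f, h) on 8 points.
Points agreeing under (f, g) but not (f, h) = 9; under (f, h) but not (f, g) = 1.
Triple-agreement = agreement-in-(f, g) minus points that agree under (f, g) but not (f, h):
|Eq(f, g, h)| = 16 - 9 = 7
(cross-check via (f, h): 8 - 1 = 7.)

7


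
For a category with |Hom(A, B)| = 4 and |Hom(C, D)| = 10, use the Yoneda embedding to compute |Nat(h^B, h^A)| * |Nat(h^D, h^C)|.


By the Yoneda lemma, Nat(h^B, h^A) is isomorphic to Hom(A, B),
so |Nat(h^B, h^A)| = |Hom(A, B)| and |Nat(h^D, h^C)| = |Hom(C, D)|.
|Hom(A, B)| = 4, |Hom(C, D)| = 10.
|Nat(h^B, h^A) x Nat(h^D, h^C)| = 4 * 10 = 40

40


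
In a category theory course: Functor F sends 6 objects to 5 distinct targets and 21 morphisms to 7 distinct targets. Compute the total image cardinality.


The image of F consists of distinct objects and distinct morphisms.
|Im(F)| on objects = 5
|Im(F)| on morphisms = 7
Total image cardinality = 5 + 7 = 12

12


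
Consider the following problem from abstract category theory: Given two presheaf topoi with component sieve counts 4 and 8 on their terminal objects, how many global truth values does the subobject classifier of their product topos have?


In a product of presheaf topoi E_1 x E_2, the subobject classifier
is Omega = Omega_1 x Omega_2 (componentwise), so
|Omega(top)| = |Omega_1(top_1)| * |Omega_2(top_2)|.
= 4 * 8 = 32.

32


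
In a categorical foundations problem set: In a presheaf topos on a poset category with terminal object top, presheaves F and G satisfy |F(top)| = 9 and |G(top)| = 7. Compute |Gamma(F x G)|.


Global sections of a presheaf on a poset with terminal top satisfy
Gamma(H) ~ H(top). Presheaves admit pointwise products, so
(F x G)(top) = F(top) x G(top) (Cartesian product).
|Gamma(F x G)| = |F(top)| * |G(top)| = 9 * 7 = 63.

63


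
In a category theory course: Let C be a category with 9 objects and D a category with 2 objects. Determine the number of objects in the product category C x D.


The product category C x D has objects that are pairs (c, d).
Number of pairs = |Ob(C)| * |Ob(D)| = 9 * 2 = 18

18


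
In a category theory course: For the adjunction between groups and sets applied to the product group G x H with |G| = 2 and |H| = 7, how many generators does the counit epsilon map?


The counit epsilon_K: F(U(K)) -> K of the Free-Forgetful adjunction
maps |K| generators of F(U(K)) into K. For K = G x H (the product group),
|G x H| = |G| * |H|.
Total generators mapped = 2 * 7 = 14.

14


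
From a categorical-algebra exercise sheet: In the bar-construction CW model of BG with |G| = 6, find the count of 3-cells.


In the bar-construction CW model of BG, the n-cells are indexed by
n-tuples [g_1|...|g_n] of non-identity elements of G (degenerate
simplices with some g_i = e do not contribute cells), so there are
(|G| - 1)^n n-cells.
For dim = 3 with |G| = 6:
cells = (6 - 1)^3 = 5^3 = 125

125


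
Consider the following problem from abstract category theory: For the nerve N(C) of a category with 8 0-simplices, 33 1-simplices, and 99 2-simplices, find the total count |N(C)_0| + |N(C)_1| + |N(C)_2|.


The 2-skeleton of the nerve N(C) consists of simplices in dimensions 0, 1, 2:
  |N(C)_0| = 8 (objects)
  |N(C)_1| = 33 (morphisms)
  |N(C)_2| = 99 (composable pairs)
Total = 8 + 33 + 99 = 140

140


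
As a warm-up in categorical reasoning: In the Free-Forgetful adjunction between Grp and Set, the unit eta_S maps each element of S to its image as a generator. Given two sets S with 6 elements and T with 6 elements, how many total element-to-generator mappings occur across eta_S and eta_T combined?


The unit eta_X: X -> U(F(X)) of the Free-Forgetful adjunction
maps each element of X to a generator of F(X). For X = S + T (disjoint
union in Set), |S + T| = |S| + |T|.
Total mappings = 6 + 6 = 12.

12


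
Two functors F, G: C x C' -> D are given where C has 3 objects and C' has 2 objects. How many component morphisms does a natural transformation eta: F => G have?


A natural transformation eta: F => G assigns one component morphism per
object of the domain category.
The domain is the product category C x C', so
|Ob(C x C')| = |Ob(C)| * |Ob(C')| = 3 * 2 = 6.
Therefore eta has 6 component morphisms.

6


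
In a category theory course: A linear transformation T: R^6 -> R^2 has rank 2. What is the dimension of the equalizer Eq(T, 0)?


The equalizer of f and the zero map is ker(f).
By the rank-nullity theorem: dim(ker(f)) = dim(domain) - rank(f).
dim(ker(f)) = 6 - 2 = 4

4


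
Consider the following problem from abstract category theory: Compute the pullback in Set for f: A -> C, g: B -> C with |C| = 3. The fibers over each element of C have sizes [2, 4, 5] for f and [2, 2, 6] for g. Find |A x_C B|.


The pullback A x_C B consists of pairs (a, b) with f(a) = g(b).
For each element c in C, the fiber product has |f^-1(c)| * |g^-1(c)| elements.
Summing over C: 2 * 2 + 4 * 2 + 5 * 6
= 4 + 8 + 30 = 42

42


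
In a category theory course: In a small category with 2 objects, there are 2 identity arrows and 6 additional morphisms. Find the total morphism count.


Each object has an identity morphism, giving 2 identities.
Adding the 6 non-identity morphisms:
Total = 2 + 6 = 8

8


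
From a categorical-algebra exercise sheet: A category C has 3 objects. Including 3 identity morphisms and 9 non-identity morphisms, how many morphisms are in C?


Each object has an identity morphism, giving 3 identities.
Adding the 9 non-identity morphisms:
Total = 3 + 9 = 12

12


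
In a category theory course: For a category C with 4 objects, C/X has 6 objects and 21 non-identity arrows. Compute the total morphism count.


In the slice category C/X, objects are morphisms to X.
Identity morphisms: 6 (one per object of C/X).
Non-identity morphisms: 21.
Total = 6 + 21 = 27

27


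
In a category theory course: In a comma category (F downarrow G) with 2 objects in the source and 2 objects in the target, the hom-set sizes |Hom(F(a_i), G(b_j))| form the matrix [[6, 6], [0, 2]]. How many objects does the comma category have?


Objects of (F downarrow G) are triples (a, b, h: F(a)->G(b)).
The count equals the sum of all entries in the hom-matrix.
sum(row 0) = 12
sum(row 1) = 2
Grand total = 14

14


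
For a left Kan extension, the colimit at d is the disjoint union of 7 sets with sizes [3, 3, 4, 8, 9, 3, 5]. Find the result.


Pointwise, the left Kan extension (Lan_F H)(d) is the colimit, indexed
by the comma category (F downarrow d), of H composed with the
projection (F downarrow d) -> C. Here that colimit is given
as a coproduct (disjoint union) of sets, so its cardinality is the
sum of the sizes of the summands.
Coproduct of sets with sizes: 3 + 3 + 4 + 8 + 9 + 3 + 5
= 35

35


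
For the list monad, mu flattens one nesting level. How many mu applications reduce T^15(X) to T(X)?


Each application of mu: T^2 -> T removes one layer of nesting.
Starting at depth 15 (i.e., T^15(X)), we need to reach T(X).
Number of mu applications = 15 - 1 = 14

14


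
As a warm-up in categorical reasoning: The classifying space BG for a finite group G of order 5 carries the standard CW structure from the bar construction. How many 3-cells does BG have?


In the bar-construction CW model of BG, the n-cells are indexed by
n-tuples [g_1|...|g_n] of non-identity elements of G (degenerate
simplices with some g_i = e do not contribute cells), so there are
(|G| - 1)^n n-cells.
For dim = 3 with |G| = 5:
cells = (5 - 1)^3 = 4^3 = 64

64


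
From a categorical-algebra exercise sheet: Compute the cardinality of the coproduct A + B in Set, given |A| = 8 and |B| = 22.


In Set, the coproduct A + B is the disjoint union.
|A + B| = |A| + |B| = 8 + 22 = 30

30


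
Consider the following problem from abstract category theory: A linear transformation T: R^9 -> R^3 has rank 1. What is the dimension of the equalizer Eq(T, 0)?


The equalizer of f and the zero map is ker(f).
By the rank-nullity theorem: dim(ker(f)) = dim(domain) - rank(f).
dim(ker(f)) = 9 - 1 = 8

8


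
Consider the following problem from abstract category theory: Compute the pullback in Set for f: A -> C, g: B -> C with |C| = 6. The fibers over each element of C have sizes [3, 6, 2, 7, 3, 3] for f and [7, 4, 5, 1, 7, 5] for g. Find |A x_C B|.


The pullback A x_C B consists of pairs (a, b) with f(a) = g(b).
For each element c in C, the fiber product has |f^-1(c)| * |g^-1(c)| elements.
Summing over C: 3 * 7 + 6 * 4 + 2 * 5 + 7 * 1 + 3 * 7 + 3 * 5
= 21 + 24 + 10 + 7 + 21 + 15 = 98

98


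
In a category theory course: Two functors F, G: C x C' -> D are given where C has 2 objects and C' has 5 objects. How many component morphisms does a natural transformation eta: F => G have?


A natural transformation eta: F => G assigns one component morphism per
object of the domain category.
The domain is the product category C x C', so
|Ob(C x C')| = |Ob(C)| * |Ob(C')| = 2 * 5 = 10.
Therefore eta has 10 component morphisms.

10


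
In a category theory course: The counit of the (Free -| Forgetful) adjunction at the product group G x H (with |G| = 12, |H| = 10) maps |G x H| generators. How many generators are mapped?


The counit epsilon_K: F(U(K)) -> K of the Free-Forgetful adjunction
maps |K| generators of F(U(K)) into K. For K = G x H (the product group),
|G x H| = |G| * |H|.
Total generators mapped = 12 * 10 = 120.

120


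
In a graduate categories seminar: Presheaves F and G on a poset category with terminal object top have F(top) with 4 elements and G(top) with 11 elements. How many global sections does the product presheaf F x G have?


Global sections of a presheaf on a poset with terminal top satisfy
Gamma(H) ~ H(top). Presheaves admit pointwise products, so
(F x G)(top) = F(top) x G(top) (Cartesian product).
|Gamma(F x G)| = |F(top)| * |G(top)| = 4 * 11 = 44.

44


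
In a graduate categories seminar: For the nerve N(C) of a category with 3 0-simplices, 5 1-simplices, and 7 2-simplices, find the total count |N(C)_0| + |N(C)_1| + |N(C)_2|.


The 2-skeleton of the nerve N(C) consists of simplices in dimensions 0, 1, 2:
  |N(C)_0| = 3 (objects)
  |N(C)_1| = 5 (morphisms)
  |N(C)_2| = 7 (composable pairs)
Total = 3 + 5 + 7 = 15

15


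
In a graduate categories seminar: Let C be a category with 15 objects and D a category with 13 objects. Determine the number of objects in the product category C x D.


The product category C x D has objects that are pairs (c, d).
Number of pairs = |Ob(C)| * |Ob(D)| = 15 * 13 = 195

195


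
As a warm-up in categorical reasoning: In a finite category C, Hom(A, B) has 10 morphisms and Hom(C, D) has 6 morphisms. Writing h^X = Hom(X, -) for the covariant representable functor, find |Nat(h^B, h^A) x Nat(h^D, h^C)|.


By the Yoneda lemma, Nat(h^B, h^A) is isomorphic to Hom(A, B),
so |Nat(h^B, h^A)| = |Hom(A, B)| and |Nat(h^D, h^C)| = |Hom(C, D)|.
|Hom(A, B)| = 10, |Hom(C, D)| = 6.
|Nat(h^B, h^A) x Nat(h^D, h^C)| = 10 * 6 = 60

60


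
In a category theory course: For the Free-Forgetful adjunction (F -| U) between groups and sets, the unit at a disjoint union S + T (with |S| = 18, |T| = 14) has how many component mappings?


The unit eta_X: X -> U(F(X)) of the Free-Forgetful adjunction
maps each element of X to a generator of F(X). For X = S + T (disjoint
union in Set), |S + T| = |S| + |T|.
Total mappings = 18 + 14 = 32.

32


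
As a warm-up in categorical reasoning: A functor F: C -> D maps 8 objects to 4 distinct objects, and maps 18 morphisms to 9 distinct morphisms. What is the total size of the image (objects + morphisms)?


The image of F consists of distinct objects and distinct morphisms.
|Im(F)| on objects = 4
|Im(F)| on morphisms = 9
Total image cardinality = 4 + 9 = 13

13


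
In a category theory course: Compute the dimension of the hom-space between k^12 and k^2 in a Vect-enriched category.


In Vect-enriched categories, Hom(k^n, k^m) is the space of m x n matrices.
dim(Hom(k^12, k^2)) = 2 * 12 = 24

24


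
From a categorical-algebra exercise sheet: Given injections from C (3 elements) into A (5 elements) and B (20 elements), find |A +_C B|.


The pushout A +_C B identifies the images of C in A and B.
|A +_C B| = |A| + |B| - |C| (for injections).
= 5 + 20 - 3 = 22

22


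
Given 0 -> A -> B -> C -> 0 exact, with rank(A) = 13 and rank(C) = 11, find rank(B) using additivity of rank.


For a short exact sequence 0 -> A -> B -> C -> 0,
rank is additive: rank(B) = rank(A) + rank(C).
rank(B) = 13 + 11 = 24

24


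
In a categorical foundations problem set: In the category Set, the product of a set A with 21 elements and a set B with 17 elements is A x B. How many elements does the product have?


In Set, the product A x B is the Cartesian product.
By the universal property, |A x B| = |A| * |B|.
|A x B| = 21 * 17 = 357

357


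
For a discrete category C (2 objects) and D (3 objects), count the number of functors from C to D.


A functor from a discrete category C to D is determined by
where each object maps. Each of the 2 objects of C can map
to any of the 3 objects of D independently.
Number of functors = 3^2 = 9

9


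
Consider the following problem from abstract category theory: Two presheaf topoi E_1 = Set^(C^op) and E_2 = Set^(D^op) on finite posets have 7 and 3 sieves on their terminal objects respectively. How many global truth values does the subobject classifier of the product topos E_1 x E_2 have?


In a product of presheaf topoi E_1 x E_2, the subobject classifier
is Omega = Omega_1 x Omega_2 (componentwise), so
|Omega(top)| = |Omega_1(top_1)| * |Omega_2(top_2)|.
= 7 * 3 = 21.

21


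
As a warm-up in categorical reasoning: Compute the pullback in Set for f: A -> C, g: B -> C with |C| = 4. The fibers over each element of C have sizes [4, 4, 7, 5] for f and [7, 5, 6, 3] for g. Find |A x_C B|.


The pullback A x_C B consists of pairs (a, b) with f(a) = g(b).
For each element c in C, the fiber product has |f^-1(c)| * |g^-1(c)| elements.
Summing over C: 4 * 7 + 4 * 5 + 7 * 6 + 5 * 3
= 28 + 20 + 42 + 15 = 105

105


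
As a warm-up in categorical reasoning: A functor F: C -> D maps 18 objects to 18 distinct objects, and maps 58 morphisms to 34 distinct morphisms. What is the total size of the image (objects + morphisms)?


The image of F consists of distinct objects and distinct morphisms.
|Im(F)| on objects = 18
|Im(F)| on morphisms = 34
Total image cardinality = 18 + 34 = 52

52


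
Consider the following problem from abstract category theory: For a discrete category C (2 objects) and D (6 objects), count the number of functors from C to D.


A functor from a discrete category C to D is determined by
where each object maps. Each of the 2 objects of C can map
to any of the 6 objects of D independently.
Number of functors = 6^2 = 36

36


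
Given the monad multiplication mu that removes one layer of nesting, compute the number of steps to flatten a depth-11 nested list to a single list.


Each application of mu: T^2 -> T removes one layer of nesting.
Starting at depth 11 (i.e., T^11(X)), we need to reach T(X).
Number of mu applications = 11 - 1 = 10

10


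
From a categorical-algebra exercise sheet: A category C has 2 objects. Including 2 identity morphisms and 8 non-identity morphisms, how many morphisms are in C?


Each object has an identity morphism, giving 2 identities.
Adding the 8 non-identity morphisms:
Total = 2 + 8 = 10

10


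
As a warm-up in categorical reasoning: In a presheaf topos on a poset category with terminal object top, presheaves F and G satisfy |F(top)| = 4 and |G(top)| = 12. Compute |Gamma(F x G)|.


Global sections of a presheaf on a poset with terminal top satisfy
Gamma(H) ~ H(top). Presheaves admit pointwise products, so
(F x G)(top) = F(top) x G(top) (Cartesian product).
|Gamma(F x G)| = |F(top)| * |G(top)| = 4 * 12 = 48.

48


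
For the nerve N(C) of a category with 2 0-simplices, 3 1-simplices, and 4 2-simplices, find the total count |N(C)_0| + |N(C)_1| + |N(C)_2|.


The 2-skeleton of the nerve N(C) consists of simplices in dimensions 0, 1, 2:
  |N(C)_0| = 2 (objects)
  |N(C)_1| = 3 (morphisms)
  |N(C)_2| = 4 (composable pairs)
Total = 2 + 3 + 4 = 9

9


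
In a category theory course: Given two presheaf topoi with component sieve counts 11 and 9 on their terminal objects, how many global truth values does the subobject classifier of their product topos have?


In a product of presheaf topoi E_1 x E_2, the subobject classifier
is Omega = Omega_1 x Omega_2 (componentwise), so
|Omega(top)| = |Omega_1(top_1)| * |Omega_2(top_2)|.
= 11 * 9 = 99.

99


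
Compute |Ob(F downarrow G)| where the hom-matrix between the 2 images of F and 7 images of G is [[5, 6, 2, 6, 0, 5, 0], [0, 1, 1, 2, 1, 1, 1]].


Objects of (F downarrow G) are triples (a, b, h: F(a)->G(b)).
The count equals the sum of all entries in the hom-matrix.
sum(row 0) = 24
sum(row 1) = 7
Grand total = 31

31


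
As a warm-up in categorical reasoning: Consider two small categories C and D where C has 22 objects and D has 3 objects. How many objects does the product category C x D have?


The product category C x D has objects that are pairs (c, d).
Number of pairs = |Ob(C)| * |Ob(D)| = 22 * 3 = 66

66


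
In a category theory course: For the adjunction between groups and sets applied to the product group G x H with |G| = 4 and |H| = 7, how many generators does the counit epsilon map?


The counit epsilon_K: F(U(K)) -> K of the Free-Forgetful adjunction
maps |K| generators of F(U(K)) into K. For K = G x H (the product group),
|G x H| = |G| * |H|.
Total generators mapped = 4 * 7 = 28.

28


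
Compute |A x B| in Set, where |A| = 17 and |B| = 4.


In Set, the product A x B is the Cartesian product.
By the universal property, |A x B| = |A| * |B|.
|A x B| = 17 * 4 = 68

68


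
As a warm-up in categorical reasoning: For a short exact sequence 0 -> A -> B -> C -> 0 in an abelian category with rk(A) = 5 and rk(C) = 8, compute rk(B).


For a short exact sequence 0 -> A -> B -> C -> 0,
rank is additive: rank(B) = rank(A) + rank(C).
rank(B) = 5 + 8 = 13

13


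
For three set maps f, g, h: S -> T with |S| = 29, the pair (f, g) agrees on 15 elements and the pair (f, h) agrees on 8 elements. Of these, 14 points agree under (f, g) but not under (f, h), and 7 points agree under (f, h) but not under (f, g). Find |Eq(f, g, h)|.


Eq(f, g, h) is the triple-agreement set: points in S where all three
maps take the same value. Using inclusion-exclusion on the pairwise data:
Pair (f, g) agrees on 15 points; pair (f, h) on 8 points.
Points agreeing under (f, g) but not (f, h) = 14; under (f, h) but not (f, g) = 7.
Triple-agreement = agreement-in-(f, g) minus points that agree under (f, g) but not (f, h):
|Eq(f, g, h)| = 15 - 14 = 1
(cross-check via (f, h): 8 - 7 = 1.)

1


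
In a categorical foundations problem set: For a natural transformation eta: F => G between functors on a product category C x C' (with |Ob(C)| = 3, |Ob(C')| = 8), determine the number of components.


A natural transformation eta: F => G assigns one component morphism per
object of the domain category.
The domain is the product category C x C', so
|Ob(C x C')| = |Ob(C)| * |Ob(C')| = 3 * 8 = 24.
Therefore eta has 24 component morphisms.

24


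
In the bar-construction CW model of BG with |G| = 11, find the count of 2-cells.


In the bar-construction CW model of BG, the n-cells are indexed by
n-tuples [g_1|...|g_n] of non-identity elements of G (degenerate
simplices with some g_i = e do not contribute cells), so there are
(|G| - 1)^n n-cells.
For dim = 2 with |G| = 11:
cells = (11 - 1)^2 = 10^2 = 100

100


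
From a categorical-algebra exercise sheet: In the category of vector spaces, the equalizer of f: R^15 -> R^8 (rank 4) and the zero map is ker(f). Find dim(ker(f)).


The equalizer of f and the zero map is ker(f).
By the rank-nullity theorem: dim(ker(f)) = dim(domain) - rank(f).
dim(ker(f)) = 15 - 4 = 11

11


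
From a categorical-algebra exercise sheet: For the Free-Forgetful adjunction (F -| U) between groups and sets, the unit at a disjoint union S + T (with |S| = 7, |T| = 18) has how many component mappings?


The unit eta_X: X -> U(F(X)) of the Free-Forgetful adjunction
maps each element of X to a generator of F(X). For X = S + T (disjoint
union in Set), |S + T| = |S| + |T|.
Total mappings = 7 + 18 = 25.

25


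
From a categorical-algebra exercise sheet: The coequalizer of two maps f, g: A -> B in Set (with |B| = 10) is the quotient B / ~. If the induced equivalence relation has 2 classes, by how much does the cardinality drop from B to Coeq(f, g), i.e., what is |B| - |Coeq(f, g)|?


The coequalizer Coeq(f, g) = B / ~ has one element per equivalence class.
|B| = 10, |Coeq(f, g)| = 2.
|B| - |Coeq(f, g)| = 10 - 2 = 8.

8


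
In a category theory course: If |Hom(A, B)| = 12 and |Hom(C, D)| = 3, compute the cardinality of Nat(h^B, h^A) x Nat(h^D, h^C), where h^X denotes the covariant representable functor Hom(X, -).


By the Yoneda lemma, Nat(h^B, h^A) is isomorphic to Hom(A, B),
so |Nat(h^B, h^A)| = |Hom(A, B)| and |Nat(h^D, h^C)| = |Hom(C, D)|.
|Hom(A, B)| = 12, |Hom(C, D)| = 3.
|Nat(h^B, h^A) x Nat(h^D, h^C)| = 12 * 3 = 36

36


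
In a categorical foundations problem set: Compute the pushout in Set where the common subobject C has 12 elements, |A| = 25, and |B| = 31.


The pushout A +_C B identifies the images of C in A and B.
|A +_C B| = |A| + |B| - |C| (for injections).
= 25 + 31 - 12 = 44

44


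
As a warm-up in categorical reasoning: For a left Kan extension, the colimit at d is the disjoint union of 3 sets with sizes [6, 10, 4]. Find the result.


Pointwise, the left Kan extension (Lan_F H)(d) is the colimit, indexed
by the comma category (F downarrow d), of H composed with the
projection (F downarrow d) -> C. Here that colimit is given
as a coproduct (disjoint union) of sets, so its cardinality is the
sum of the sizes of the summands.
Coproduct of sets with sizes: 6 + 10 + 4
= 20

20


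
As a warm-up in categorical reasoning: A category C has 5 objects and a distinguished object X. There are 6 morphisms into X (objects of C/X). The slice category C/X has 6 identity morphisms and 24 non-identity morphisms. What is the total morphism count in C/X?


In the slice category C/X, objects are morphisms to X.
Identity morphisms: 6 (one per object of C/X).
Non-identity morphisms: 24.
Total = 6 + 24 = 30

30


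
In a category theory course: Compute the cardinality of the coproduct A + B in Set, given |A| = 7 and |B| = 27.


In Set, the coproduct A + B is the disjoint union.
|A + B| = |A| + |B| = 7 + 27 = 34

34


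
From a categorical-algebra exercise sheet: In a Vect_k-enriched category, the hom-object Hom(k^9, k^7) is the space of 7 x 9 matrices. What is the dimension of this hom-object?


In Vect-enriched categories, Hom(k^n, k^m) is the space of m x n matrices.
dim(Hom(k^9, k^7)) = 7 * 9 = 63

63


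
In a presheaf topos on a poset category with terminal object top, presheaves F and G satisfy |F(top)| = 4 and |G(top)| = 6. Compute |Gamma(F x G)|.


Global sections of a presheaf on a poset with terminal top satisfy
Gamma(H) ~ H(top). Presheaves admit pointwise products, so
(F x G)(top) = F(top) x G(top) (Cartesian product).
|Gamma(F x G)| = |F(top)| * |G(top)| = 4 * 6 = 24.

24


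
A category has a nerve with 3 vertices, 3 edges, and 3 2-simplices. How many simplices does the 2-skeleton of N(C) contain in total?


The 2-skeleton of the nerve N(C) consists of simplices in dimensions 0, 1, 2:
  |N(C)_0| = 3 (objects)
  |N(C)_1| = 3 (morphisms)
  |N(C)_2| = 3 (composable pairs)
Total = 3 + 3 + 3 = 9

9


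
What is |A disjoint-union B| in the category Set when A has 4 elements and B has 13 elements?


In Set, the coproduct A + B is the disjoint union.
|A + B| = |A| + |B| = 4 + 13 = 17

17


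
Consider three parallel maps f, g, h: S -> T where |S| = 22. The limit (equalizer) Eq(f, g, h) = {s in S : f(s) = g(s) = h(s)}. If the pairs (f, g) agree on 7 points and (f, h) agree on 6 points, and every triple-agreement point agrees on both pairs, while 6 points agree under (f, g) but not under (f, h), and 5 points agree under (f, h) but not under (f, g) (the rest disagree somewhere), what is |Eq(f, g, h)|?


Eq(f, g, h) is the triple-agreement set: points in S where all three
maps take the same value. Using inclusion-exclusion on the pairwise data:
Pair (f, g) agrees on 7 points; pair (f, h) on 6 points.
Points agreeing under (f, g) but not (f, h) = 6; under (f, h) but not (f, g) = 5.
Triple-agreement = agreement-in-(f, g) minus points that agree under (f, g) but not (f, h):
|Eq(f, g, h)| = 7 - 6 = 1
(cross-check via (f, h): 6 - 5 = 1.)

1


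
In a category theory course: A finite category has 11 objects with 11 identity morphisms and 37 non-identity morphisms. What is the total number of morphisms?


Each object has an identity morphism, giving 11 identities.
Adding the 37 non-identity morphisms:
Total = 11 + 37 = 48

48


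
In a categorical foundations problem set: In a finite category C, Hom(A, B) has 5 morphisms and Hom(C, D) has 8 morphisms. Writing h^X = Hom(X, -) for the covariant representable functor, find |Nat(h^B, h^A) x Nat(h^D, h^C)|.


By the Yoneda lemma, Nat(h^B, h^A) is isomorphic to Hom(A, B),
so |Nat(h^B, h^A)| = |Hom(A, B)| and |Nat(h^D, h^C)| = |Hom(C, D)|.
|Hom(A, B)| = 5, |Hom(C, D)| = 8.
|Nat(h^B, h^A) x Nat(h^D, h^C)| = 5 * 8 = 40

40


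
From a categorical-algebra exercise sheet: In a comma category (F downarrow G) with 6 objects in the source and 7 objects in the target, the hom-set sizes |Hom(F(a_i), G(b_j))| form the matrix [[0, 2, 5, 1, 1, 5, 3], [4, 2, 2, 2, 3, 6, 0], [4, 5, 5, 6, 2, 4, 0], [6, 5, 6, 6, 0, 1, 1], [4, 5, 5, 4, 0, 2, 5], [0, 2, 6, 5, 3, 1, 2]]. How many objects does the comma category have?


Objects of (F downarrow G) are triples (a, b, h: F(a)->G(b)).
The count equals the sum of all entries in the hom-matrix.
sum(row 0) = 17
sum(row 1) = 19
sum(row 2) = 26
sum(row 3) = 25
sum(row 4) = 25
sum(row 5) = 19
Grand total = 131

131


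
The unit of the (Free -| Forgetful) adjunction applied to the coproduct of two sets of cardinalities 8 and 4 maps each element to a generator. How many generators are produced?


The unit eta_X: X -> U(F(X)) of the Free-Forgetful adjunction
maps each element of X to a generator of F(X). For X = S + T (disjoint
union in Set), |S + T| = |S| + |T|.
Total mappings = 8 + 4 = 12.

12


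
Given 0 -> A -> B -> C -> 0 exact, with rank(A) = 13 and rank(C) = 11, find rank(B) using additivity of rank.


For a short exact sequence 0 -> A -> B -> C -> 0,
rank is additive: rank(B) = rank(A) + rank(C).
rank(B) = 13 + 11 = 24

24


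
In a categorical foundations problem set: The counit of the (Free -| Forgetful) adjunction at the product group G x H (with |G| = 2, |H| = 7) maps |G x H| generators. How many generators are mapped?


The counit epsilon_K: F(U(K)) -> K of the Free-Forgetful adjunction
maps |K| generators of F(U(K)) into K. For K = G x H (the product group),
|G x H| = |G| * |H|.
Total generators mapped = 2 * 7 = 14.

14
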